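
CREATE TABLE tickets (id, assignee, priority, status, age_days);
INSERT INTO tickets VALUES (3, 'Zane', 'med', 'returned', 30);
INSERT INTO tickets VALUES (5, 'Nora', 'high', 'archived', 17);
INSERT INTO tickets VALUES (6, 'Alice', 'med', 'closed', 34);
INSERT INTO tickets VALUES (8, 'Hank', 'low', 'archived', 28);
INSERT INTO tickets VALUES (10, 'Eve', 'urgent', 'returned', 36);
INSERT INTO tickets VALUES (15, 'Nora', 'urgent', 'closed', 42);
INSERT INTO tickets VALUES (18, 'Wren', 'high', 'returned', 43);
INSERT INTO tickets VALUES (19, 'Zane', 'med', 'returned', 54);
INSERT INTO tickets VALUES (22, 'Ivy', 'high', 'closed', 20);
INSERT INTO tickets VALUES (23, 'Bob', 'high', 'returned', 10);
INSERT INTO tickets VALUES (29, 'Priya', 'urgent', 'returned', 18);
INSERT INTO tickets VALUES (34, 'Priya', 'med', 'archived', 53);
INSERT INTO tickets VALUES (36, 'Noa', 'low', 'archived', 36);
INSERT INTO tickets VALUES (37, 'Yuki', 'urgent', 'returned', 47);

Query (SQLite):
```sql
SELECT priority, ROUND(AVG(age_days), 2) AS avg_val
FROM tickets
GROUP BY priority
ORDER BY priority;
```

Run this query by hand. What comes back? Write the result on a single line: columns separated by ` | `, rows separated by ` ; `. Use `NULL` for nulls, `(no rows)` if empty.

Partition tickets by priority; compute ROUND(AVG(age_days), 2) within each group.
  high: ids {5, 18, 22, 23} → ROUND(AVG(age_days), 2)=22.5
  low: ids {8, 36} → ROUND(AVG(age_days), 2)=32
  med: ids {3, 6, 19, 34} → ROUND(AVG(age_days), 2)=42.75
  urgent: ids {10, 15, 29, 37} → ROUND(AVG(age_days), 2)=35.75

high | 22.5 ; low | 32 ; med | 42.75 ; urgent | 35.75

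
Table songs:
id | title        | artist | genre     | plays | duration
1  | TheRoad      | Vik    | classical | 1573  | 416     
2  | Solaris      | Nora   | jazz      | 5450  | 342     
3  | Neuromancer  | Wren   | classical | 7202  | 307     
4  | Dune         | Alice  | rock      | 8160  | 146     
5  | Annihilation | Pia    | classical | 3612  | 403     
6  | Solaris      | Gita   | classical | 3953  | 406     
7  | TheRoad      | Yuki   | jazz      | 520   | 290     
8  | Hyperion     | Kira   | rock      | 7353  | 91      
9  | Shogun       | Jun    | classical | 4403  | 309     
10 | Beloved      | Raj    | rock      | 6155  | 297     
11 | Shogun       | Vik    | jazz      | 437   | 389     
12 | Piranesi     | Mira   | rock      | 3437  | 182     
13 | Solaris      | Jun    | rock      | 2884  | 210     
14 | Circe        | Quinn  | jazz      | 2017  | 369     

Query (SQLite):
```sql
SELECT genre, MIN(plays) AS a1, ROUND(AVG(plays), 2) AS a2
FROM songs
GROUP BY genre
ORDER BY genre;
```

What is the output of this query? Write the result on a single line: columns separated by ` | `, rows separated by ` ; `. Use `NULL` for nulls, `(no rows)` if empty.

classical | 1573 | 4148.6 ; jazz | 437 | 2106 ; rock | 2884 | 5597.8

Group songs by genre.
Per group compute: MIN(plays), ROUND(AVG(plays), 2).
  classical: ids {1, 3, 5, 6, 9} → MIN(plays)=1573, ROUND(AVG(plays), 2)=4148.6
  jazz: ids {2, 7, 11, 14} → MIN(plays)=437, ROUND(AVG(plays), 2)=2106
  rock: ids {4, 8, 10, 12, 13} → MIN(plays)=2884, ROUND(AVG(plays), 2)=5597.8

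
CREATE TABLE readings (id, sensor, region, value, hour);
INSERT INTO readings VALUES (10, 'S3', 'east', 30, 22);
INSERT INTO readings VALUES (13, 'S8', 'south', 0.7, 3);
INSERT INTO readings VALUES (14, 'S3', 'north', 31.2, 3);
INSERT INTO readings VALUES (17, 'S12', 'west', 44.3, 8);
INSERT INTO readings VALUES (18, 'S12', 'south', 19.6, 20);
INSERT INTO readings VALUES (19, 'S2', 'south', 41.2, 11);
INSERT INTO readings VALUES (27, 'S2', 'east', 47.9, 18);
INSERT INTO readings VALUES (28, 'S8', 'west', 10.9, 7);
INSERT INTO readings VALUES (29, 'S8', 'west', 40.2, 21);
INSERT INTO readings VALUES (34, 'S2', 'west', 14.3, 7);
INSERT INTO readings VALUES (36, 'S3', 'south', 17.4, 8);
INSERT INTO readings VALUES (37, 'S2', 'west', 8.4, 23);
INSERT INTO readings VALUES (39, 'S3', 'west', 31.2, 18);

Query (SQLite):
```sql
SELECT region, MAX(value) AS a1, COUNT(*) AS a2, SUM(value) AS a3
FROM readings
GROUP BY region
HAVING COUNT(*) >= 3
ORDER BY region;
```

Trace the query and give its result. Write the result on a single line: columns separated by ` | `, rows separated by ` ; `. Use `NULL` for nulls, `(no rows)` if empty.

south | 41.2 | 4 | 78.9 ; west | 44.3 | 6 | 149.3

Group readings by region.
Per group compute: MAX(value), COUNT(*), SUM(value).
HAVING: drop groups with fewer than 3 rows.
  east: ids {10, 27} → MAX(value)=47.9, COUNT(*)=2, SUM(value)=77.9
  north: ids {14} → MAX(value)=31.2, COUNT(*)=1, SUM(value)=31.2
  south: ids {13, 18, 19, 36} → MAX(value)=41.2, COUNT(*)=4, SUM(value)=78.9
  west: ids {17, 28, 29, 34, 37, 39} → MAX(value)=44.3, COUNT(*)=6, SUM(value)=149.3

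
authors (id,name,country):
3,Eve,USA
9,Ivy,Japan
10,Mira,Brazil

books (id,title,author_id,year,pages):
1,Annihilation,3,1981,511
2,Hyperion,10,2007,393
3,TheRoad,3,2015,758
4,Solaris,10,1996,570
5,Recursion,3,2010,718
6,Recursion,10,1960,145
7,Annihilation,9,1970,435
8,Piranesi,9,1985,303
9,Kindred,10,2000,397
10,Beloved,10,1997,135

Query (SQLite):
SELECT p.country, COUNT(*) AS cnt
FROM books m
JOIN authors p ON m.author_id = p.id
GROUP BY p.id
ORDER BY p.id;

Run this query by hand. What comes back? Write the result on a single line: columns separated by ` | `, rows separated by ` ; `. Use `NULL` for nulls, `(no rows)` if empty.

Join each books row to its authors via author_id.
Group joined rows by authors.id; compute COUNT(*) per group.
  3: ids {1, 3, 5} → COUNT(*)=3
  9: ids {7, 8} → COUNT(*)=2
  10: ids {2, 4, 6, 9, 10} → COUNT(*)=5

USA | 3 ; Japan | 2 ; Brazil | 5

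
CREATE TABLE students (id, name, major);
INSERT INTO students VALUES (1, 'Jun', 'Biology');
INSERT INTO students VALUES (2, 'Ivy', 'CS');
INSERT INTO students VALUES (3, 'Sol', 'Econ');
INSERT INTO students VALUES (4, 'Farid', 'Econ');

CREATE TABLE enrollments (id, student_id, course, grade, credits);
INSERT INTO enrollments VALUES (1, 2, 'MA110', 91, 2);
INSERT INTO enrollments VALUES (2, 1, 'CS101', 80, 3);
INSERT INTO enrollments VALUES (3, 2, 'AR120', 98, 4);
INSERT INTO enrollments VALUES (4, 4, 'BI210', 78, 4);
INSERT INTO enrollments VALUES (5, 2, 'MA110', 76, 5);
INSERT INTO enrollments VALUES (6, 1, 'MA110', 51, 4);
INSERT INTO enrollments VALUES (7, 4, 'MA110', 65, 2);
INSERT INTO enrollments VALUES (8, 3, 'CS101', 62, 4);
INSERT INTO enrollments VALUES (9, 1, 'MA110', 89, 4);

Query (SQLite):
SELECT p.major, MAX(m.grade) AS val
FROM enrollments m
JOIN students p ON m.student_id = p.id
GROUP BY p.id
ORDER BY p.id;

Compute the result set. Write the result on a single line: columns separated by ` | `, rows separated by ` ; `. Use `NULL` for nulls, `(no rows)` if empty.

Join each enrollments row to its students via student_id.
Group joined rows by students.id; compute MAX(m.grade) per group.
  1: ids {2, 6, 9} → MAX(m.grade)=89
  2: ids {1, 3, 5} → MAX(m.grade)=98
  3: ids {8} → MAX(m.grade)=62
  4: ids {4, 7} → MAX(m.grade)=78

Biology | 89 ; CS | 98 ; Econ | 62 ; Econ | 78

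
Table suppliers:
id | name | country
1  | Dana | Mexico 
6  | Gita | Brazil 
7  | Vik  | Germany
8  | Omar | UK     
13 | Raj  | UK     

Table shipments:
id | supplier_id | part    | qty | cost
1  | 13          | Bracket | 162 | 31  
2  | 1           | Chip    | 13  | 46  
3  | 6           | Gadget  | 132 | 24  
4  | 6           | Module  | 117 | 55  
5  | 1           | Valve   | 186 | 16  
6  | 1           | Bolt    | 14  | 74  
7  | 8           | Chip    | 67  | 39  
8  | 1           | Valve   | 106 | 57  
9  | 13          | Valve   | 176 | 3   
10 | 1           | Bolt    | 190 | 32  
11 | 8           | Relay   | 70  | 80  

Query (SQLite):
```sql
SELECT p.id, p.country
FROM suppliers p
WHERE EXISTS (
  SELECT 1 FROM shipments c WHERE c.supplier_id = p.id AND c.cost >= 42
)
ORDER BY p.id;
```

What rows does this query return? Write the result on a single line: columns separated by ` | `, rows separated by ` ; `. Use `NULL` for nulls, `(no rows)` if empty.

For each suppliers row, check whether any shipments with matching supplier_id has cost >= 42.
Keep rows where that is true.

1 | Mexico ; 6 | Brazil ; 8 | UK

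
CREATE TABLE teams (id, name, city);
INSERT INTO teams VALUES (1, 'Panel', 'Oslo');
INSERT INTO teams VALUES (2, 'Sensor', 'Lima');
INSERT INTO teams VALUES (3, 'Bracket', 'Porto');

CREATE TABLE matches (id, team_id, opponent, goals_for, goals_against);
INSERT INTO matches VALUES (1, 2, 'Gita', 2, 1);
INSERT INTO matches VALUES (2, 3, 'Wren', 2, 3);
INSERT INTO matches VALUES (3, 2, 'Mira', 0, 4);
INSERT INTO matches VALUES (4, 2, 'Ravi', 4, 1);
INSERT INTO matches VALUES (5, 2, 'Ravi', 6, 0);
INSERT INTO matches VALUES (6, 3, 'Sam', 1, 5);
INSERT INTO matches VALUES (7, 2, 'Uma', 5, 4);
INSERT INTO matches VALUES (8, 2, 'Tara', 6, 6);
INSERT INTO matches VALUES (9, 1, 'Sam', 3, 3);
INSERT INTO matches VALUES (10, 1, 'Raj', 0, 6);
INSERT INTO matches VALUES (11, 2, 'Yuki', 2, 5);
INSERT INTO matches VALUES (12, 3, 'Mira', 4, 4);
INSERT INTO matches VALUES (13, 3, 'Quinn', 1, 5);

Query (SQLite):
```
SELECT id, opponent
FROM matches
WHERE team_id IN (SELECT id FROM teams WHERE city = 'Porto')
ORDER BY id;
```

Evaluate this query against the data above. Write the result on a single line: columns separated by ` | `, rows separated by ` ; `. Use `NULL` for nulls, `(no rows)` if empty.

2 | Wren ; 6 | Sam ; 12 | Mira ; 13 | Quinn

Inner query: teams.id where city = 'Porto'.
Outer: keep matches rows whose team_id is in that set.
Inner query → {3}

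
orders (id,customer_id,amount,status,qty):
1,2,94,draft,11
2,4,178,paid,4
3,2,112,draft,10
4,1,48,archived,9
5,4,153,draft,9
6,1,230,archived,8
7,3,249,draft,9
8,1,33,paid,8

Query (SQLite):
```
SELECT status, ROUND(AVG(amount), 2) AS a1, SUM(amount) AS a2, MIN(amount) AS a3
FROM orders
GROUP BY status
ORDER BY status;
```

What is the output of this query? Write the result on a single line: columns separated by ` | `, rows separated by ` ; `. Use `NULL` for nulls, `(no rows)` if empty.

archived | 139 | 278 | 48 ; draft | 152 | 608 | 94 ; paid | 105.5 | 211 | 33

Group orders by status.
Per group compute: ROUND(AVG(amount), 2), SUM(amount), MIN(amount).
  archived: ids {4, 6} → ROUND(AVG(amount), 2)=139, SUM(amount)=278, MIN(amount)=48
  draft: ids {1, 3, 5, 7} → ROUND(AVG(amount), 2)=152, SUM(amount)=608, MIN(amount)=94
  paid: ids {2, 8} → ROUND(AVG(amount), 2)=105.5, SUM(amount)=211, MIN(amount)=33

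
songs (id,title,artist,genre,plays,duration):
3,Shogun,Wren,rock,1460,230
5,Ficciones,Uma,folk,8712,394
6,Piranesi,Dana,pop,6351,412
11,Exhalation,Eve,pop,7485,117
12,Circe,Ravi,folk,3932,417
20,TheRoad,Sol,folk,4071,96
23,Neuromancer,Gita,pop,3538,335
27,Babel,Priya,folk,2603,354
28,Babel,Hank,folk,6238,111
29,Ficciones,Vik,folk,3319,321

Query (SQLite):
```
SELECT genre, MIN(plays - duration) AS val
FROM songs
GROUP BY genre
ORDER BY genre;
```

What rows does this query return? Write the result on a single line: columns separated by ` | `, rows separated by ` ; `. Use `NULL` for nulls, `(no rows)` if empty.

folk | 2249 ; pop | 3203 ; rock | 1230

For each row compute plays - duration.
Group by genre; take MIN of the expression per group.
  folk: ids {5, 12, 20, 27, 28, 29} → MIN(plays - duration)=2249
  pop: ids {6, 11, 23} → MIN(plays - duration)=3203
  rock: ids {3} → MIN(plays - duration)=1230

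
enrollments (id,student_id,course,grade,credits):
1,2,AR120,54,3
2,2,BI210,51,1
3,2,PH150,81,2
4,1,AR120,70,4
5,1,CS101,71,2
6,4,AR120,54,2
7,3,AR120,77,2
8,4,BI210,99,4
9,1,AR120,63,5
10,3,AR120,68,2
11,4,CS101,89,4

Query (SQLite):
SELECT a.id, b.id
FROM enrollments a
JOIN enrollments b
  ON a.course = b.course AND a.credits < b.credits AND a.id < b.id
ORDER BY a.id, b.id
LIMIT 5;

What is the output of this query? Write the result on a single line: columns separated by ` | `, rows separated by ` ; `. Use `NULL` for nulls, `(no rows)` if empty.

Pairs (a,b) with same course, a.credits < b.credits, a.id < b.id.
course groups: AR120:{1,4,6,7,9,10} BI210:{2,8} CS101:{5,11} PH150:{3}
Ordered by (a.id, b.id); first 5.

1 | 4 ; 1 | 9 ; 2 | 8 ; 4 | 9 ; 5 | 11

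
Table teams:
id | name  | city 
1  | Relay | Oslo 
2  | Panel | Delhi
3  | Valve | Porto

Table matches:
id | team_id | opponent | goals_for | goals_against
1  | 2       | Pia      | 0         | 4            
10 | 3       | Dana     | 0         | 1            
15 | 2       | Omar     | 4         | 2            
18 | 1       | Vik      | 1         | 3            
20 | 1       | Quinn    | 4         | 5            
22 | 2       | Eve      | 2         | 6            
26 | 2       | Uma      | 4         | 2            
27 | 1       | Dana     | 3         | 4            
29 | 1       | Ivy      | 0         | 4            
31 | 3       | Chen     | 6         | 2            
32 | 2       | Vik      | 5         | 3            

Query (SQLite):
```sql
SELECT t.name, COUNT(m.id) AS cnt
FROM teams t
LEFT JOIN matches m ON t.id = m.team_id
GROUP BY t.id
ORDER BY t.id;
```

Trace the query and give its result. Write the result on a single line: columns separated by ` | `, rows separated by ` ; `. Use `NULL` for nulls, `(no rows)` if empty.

LEFT JOIN keeps every teams row; unmatched ones get NULL for matches columns.
Group by teams.id and compute COUNT(m.id). COUNT(col) of an all-NULL group is 0.
  1: ids {18, 20, 27, 29} → COUNT(m.id)=4
  2: ids {1, 15, 22, 26, 32} → COUNT(m.id)=5
  3: ids {10, 31} → COUNT(m.id)=2

Relay | 4 ; Panel | 5 ; Valve | 2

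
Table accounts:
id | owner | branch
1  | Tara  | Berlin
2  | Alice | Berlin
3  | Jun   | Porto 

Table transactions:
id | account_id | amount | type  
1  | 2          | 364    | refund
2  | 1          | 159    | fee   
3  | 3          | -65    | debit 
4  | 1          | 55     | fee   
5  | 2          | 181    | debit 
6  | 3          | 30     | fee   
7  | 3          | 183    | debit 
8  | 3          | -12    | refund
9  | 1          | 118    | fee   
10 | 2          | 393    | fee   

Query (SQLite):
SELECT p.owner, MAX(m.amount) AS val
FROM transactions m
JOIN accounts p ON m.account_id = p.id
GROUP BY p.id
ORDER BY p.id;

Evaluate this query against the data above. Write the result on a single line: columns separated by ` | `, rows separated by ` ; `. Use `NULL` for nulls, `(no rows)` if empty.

Join each transactions row to its accounts via account_id.
Group joined rows by accounts.id; compute MAX(m.amount) per group.
  1: ids {2, 4, 9} → MAX(m.amount)=159
  2: ids {1, 5, 10} → MAX(m.amount)=393
  3: ids {3, 6, 7, 8} → MAX(m.amount)=183

Tara | 159 ; Alice | 393 ; Jun | 183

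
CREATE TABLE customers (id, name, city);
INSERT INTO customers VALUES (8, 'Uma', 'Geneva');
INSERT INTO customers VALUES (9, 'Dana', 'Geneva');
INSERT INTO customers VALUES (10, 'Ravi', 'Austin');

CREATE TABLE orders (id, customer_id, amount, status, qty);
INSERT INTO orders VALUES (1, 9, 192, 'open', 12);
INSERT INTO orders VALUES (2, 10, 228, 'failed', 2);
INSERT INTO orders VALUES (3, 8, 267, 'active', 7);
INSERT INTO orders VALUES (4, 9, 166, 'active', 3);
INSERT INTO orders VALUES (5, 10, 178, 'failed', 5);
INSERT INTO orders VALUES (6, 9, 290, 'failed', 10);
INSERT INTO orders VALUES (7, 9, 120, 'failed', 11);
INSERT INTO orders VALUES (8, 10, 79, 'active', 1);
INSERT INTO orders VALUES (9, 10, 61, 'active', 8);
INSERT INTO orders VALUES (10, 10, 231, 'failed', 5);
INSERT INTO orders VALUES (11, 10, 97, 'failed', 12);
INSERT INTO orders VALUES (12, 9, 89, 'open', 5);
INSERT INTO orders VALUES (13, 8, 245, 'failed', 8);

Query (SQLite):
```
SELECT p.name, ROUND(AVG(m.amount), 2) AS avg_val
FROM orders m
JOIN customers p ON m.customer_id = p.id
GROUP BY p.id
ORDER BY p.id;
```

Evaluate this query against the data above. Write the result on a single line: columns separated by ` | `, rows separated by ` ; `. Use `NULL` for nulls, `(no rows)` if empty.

Uma | 256 ; Dana | 171.4 ; Ravi | 145.67

Join each orders row to its customers via customer_id.
Group joined rows by customers.id; compute ROUND(AVG(m.amount), 2) per group.
  8: ids {3, 13} → ROUND(AVG(m.amount), 2)=256
  9: ids {1, 4, 6, 7, 12} → ROUND(AVG(m.amount), 2)=171.4
  10: ids {2, 5, 8, 9, 10, 11} → ROUND(AVG(m.amount), 2)=145.67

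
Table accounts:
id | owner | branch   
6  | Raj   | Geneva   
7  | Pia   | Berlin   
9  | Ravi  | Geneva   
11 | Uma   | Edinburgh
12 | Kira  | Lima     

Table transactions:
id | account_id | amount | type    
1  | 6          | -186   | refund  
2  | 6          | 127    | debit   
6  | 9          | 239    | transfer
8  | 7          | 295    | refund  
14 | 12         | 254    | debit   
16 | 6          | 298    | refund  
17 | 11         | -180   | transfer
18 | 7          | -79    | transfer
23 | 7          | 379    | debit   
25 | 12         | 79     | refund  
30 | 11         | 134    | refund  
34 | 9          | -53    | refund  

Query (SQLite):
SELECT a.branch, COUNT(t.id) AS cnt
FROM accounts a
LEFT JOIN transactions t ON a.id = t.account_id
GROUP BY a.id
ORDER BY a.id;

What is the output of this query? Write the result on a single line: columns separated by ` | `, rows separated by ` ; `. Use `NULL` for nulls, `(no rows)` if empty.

Geneva | 3 ; Berlin | 3 ; Geneva | 2 ; Edinburgh | 2 ; Lima | 2

LEFT JOIN keeps every accounts row; unmatched ones get NULL for transactions columns.
Group by accounts.id and compute COUNT(t.id). COUNT(col) of an all-NULL group is 0.
  6: ids {1, 2, 16} → COUNT(t.id)=3
  7: ids {8, 18, 23} → COUNT(t.id)=3
  9: ids {6, 34} → COUNT(t.id)=2
  11: ids {17, 30} → COUNT(t.id)=2
  12: ids {14, 25} → COUNT(t.id)=2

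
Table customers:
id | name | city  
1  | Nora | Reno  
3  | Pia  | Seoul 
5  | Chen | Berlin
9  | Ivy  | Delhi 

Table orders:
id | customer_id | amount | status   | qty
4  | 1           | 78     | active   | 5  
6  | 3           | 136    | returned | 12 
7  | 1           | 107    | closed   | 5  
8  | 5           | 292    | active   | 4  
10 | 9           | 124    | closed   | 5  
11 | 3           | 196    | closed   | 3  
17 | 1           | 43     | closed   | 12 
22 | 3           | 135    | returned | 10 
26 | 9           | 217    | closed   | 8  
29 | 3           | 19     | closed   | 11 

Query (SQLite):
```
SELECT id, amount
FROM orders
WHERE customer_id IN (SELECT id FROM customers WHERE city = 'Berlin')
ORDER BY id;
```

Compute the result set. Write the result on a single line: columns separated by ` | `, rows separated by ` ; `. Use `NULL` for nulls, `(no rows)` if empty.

8 | 292

Inner query: customers.id where city = 'Berlin'.
Outer: keep orders rows whose customer_id is in that set.
Inner query → {5}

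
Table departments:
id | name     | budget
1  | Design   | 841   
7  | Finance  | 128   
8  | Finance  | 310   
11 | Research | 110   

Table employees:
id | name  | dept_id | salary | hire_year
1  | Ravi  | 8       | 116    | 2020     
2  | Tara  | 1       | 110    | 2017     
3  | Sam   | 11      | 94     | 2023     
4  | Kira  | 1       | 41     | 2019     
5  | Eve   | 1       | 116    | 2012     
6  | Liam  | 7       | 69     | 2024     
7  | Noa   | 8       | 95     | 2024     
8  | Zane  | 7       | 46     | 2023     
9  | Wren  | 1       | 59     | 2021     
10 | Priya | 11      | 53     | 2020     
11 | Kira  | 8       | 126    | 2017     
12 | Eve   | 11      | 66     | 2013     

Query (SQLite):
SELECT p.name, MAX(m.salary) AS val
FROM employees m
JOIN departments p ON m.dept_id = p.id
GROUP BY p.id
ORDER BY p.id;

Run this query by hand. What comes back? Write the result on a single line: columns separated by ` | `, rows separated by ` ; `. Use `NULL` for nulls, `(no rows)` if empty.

Design | 116 ; Finance | 69 ; Finance | 126 ; Research | 94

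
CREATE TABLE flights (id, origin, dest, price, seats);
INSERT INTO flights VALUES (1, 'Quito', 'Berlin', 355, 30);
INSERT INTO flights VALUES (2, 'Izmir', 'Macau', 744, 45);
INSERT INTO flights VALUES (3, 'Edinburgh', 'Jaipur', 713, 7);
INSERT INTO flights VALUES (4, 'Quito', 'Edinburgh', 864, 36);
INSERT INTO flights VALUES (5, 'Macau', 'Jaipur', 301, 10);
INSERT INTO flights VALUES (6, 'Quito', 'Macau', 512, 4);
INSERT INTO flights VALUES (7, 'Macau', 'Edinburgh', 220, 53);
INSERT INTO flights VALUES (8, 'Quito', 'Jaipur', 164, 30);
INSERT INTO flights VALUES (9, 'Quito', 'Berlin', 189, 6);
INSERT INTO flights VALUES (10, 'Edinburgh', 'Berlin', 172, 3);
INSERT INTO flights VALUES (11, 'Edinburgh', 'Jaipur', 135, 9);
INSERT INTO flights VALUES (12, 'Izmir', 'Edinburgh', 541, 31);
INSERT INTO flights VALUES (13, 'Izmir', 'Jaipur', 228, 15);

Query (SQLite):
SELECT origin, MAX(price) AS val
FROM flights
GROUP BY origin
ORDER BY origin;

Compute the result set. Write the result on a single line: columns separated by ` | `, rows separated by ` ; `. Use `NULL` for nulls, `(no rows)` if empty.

Partition flights by origin; compute MAX(price) within each group.
  Edinburgh: ids {3, 10, 11} → MAX(price)=713
  Izmir: ids {2, 12, 13} → MAX(price)=744
  Macau: ids {5, 7} → MAX(price)=301
  Quito: ids {1, 4, 6, 8, 9} → MAX(price)=864

Edinburgh | 713 ; Izmir | 744 ; Macau | 301 ; Quito | 864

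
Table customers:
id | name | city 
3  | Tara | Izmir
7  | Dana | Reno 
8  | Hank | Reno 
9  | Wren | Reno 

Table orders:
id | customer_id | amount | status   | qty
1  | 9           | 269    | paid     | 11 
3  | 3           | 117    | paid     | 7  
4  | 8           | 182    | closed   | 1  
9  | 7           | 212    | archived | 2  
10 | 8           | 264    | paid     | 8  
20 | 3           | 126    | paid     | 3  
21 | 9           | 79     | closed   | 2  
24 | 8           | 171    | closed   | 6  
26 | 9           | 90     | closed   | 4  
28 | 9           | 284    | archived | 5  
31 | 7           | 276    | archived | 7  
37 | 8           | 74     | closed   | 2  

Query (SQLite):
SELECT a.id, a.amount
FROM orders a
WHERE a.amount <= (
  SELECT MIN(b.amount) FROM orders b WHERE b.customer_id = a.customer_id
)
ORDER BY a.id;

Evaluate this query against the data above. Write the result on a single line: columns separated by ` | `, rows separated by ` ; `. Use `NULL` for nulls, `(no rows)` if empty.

3 | 117 ; 9 | 212 ; 21 | 79 ; 37 | 74

For each orders row a, compute MIN(amount) over rows sharing a.customer_id.
Keep row a if a.amount <= that per-group MIN.
  customer_id=3: MIN(amount) = 117
  customer_id=7: MIN(amount) = 212
  customer_id=8: MIN(amount) = 74
  customer_id=9: MIN(amount) = 79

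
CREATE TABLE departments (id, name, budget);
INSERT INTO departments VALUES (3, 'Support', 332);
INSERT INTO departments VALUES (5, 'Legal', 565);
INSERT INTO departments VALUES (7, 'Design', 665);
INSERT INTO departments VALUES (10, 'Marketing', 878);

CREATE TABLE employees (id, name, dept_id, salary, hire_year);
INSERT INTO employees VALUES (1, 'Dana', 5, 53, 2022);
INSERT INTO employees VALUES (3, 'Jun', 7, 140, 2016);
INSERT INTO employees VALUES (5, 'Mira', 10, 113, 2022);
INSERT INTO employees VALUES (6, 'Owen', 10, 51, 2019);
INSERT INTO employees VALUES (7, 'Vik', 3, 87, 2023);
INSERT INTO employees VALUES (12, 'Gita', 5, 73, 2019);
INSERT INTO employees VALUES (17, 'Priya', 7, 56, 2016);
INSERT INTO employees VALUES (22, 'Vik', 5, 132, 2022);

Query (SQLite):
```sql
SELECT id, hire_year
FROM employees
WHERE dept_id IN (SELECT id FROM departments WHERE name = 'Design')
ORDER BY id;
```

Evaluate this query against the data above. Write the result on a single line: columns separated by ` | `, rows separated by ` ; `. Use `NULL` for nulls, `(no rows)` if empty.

3 | 2016 ; 17 | 2016

Inner query: departments.id where name = 'Design'.
Outer: keep employees rows whose dept_id is in that set.
Inner query → {7}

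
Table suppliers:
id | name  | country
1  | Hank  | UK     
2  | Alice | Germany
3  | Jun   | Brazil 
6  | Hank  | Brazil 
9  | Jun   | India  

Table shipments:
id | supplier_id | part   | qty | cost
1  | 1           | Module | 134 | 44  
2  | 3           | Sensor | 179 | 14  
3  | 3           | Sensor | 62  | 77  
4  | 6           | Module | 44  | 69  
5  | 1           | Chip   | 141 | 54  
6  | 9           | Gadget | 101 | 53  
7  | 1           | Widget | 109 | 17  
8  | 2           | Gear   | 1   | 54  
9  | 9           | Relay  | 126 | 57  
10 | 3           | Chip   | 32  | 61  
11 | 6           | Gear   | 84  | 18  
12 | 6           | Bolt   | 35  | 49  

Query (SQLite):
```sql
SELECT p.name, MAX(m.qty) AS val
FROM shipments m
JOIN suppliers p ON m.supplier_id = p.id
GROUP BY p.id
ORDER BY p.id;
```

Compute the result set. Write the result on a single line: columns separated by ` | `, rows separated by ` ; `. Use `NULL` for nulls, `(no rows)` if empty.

Hank | 141 ; Alice | 1 ; Jun | 179 ; Hank | 84 ; Jun | 126

Join each shipments row to its suppliers via supplier_id.
Group joined rows by suppliers.id; compute MAX(m.qty) per group.
  1: ids {1, 5, 7} → MAX(m.qty)=141
  2: ids {8} → MAX(m.qty)=1
  3: ids {2, 3, 10} → MAX(m.qty)=179
  6: ids {4, 11, 12} → MAX(m.qty)=84
  9: ids {6, 9} → MAX(m.qty)=126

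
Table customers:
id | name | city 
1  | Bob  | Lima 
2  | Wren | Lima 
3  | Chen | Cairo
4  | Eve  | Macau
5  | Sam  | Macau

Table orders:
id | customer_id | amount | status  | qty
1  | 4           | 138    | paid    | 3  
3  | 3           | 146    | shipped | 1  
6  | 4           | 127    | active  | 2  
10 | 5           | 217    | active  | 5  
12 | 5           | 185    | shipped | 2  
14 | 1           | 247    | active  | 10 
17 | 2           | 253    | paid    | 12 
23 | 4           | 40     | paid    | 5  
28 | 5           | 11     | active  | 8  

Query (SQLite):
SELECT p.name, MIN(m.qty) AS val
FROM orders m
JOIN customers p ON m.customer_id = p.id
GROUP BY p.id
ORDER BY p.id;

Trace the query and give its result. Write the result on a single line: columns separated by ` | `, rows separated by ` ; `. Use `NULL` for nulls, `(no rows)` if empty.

Join each orders row to its customers via customer_id.
Group joined rows by customers.id; compute MIN(m.qty) per group.
  1: ids {14} → MIN(m.qty)=10
  2: ids {17} → MIN(m.qty)=12
  3: ids {3} → MIN(m.qty)=1
  4: ids {1, 6, 23} → MIN(m.qty)=2
  5: ids {10, 12, 28} → MIN(m.qty)=2

Bob | 10 ; Wren | 12 ; Chen | 1 ; Eve | 2 ; Sam | 2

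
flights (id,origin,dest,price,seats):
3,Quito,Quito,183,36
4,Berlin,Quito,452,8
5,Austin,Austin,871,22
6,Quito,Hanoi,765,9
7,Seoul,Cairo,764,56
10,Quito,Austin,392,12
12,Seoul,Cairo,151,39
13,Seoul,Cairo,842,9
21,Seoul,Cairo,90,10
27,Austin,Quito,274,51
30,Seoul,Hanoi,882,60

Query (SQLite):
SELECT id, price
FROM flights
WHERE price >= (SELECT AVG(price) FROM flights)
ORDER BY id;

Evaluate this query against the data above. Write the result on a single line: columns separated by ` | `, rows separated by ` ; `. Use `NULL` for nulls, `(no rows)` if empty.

Scalar subquery: AVG(price) over all flights rows = 515.090909 (≈; comparison uses full precision).
Keep rows where price >= that value.

5 | 871 ; 6 | 765 ; 7 | 764 ; 13 | 842 ; 30 | 882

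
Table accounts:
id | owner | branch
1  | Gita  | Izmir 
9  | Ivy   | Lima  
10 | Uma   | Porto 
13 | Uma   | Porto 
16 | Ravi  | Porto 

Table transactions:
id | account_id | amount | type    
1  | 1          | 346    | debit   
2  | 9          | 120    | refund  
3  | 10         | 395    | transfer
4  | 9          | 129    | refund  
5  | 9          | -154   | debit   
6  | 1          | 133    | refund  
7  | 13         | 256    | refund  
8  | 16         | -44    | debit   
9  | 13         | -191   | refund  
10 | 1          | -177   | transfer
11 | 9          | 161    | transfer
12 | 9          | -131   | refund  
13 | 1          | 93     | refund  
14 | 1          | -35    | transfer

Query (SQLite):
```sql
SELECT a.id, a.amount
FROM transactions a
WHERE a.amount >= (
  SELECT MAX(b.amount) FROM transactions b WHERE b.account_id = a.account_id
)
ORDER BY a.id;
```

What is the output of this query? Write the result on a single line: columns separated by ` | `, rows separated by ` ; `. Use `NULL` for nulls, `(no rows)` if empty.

For each transactions row a, compute MAX(amount) over rows sharing a.account_id.
Keep row a if a.amount >= that per-group MAX.
  account_id=1: MAX(amount) = 346
  account_id=9: MAX(amount) = 161
  account_id=10: MAX(amount) = 395
  account_id=13: MAX(amount) = 256
  account_id=16: MAX(amount) = -44

1 | 346 ; 3 | 395 ; 7 | 256 ; 8 | -44 ; 11 | 161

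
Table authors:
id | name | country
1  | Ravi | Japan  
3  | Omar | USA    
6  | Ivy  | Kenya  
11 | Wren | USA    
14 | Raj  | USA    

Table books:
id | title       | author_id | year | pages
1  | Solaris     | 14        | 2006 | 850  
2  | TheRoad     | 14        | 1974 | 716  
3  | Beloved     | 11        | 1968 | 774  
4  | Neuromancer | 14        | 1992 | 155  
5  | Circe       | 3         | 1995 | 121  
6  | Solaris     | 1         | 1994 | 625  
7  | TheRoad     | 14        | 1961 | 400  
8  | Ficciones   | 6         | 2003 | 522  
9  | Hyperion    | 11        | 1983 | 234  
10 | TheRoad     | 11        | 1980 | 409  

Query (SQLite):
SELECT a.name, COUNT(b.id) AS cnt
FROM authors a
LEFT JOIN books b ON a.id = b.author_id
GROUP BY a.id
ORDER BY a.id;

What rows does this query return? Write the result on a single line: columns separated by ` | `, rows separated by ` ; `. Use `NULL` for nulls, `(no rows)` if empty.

LEFT JOIN keeps every authors row; unmatched ones get NULL for books columns.
Group by authors.id and compute COUNT(b.id). COUNT(col) of an all-NULL group is 0.
  1: ids {6} → COUNT(b.id)=1
  3: ids {5} → COUNT(b.id)=1
  6: ids {8} → COUNT(b.id)=1
  11: ids {3, 9, 10} → COUNT(b.id)=3
  14: ids {1, 2, 4, 7} → COUNT(b.id)=4

Ravi | 1 ; Omar | 1 ; Ivy | 1 ; Wren | 3 ; Raj | 4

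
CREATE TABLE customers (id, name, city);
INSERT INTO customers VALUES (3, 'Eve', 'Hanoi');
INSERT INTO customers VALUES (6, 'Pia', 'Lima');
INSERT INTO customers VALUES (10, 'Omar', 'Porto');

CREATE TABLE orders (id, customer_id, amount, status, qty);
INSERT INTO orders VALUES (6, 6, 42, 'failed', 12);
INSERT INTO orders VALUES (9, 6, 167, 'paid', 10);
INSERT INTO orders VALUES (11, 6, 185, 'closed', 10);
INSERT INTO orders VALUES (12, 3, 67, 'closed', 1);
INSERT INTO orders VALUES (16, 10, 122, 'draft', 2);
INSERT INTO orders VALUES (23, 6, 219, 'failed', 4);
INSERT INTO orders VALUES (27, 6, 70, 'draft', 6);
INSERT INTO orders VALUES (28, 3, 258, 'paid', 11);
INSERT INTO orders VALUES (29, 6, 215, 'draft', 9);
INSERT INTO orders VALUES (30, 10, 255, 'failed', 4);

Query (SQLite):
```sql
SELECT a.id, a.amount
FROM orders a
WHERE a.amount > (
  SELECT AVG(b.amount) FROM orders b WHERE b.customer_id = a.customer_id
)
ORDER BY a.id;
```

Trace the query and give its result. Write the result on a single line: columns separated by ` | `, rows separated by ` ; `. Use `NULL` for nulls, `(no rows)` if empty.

For each orders row a, compute AVG(amount) over rows sharing a.customer_id.
Keep row a if a.amount > that per-group AVG.
  customer_id=3: AVG(amount) = 162.5
  customer_id=6: AVG(amount) = 149.666667
  customer_id=10: AVG(amount) = 188.5

9 | 167 ; 11 | 185 ; 23 | 219 ; 28 | 258 ; 29 | 215 ; 30 | 255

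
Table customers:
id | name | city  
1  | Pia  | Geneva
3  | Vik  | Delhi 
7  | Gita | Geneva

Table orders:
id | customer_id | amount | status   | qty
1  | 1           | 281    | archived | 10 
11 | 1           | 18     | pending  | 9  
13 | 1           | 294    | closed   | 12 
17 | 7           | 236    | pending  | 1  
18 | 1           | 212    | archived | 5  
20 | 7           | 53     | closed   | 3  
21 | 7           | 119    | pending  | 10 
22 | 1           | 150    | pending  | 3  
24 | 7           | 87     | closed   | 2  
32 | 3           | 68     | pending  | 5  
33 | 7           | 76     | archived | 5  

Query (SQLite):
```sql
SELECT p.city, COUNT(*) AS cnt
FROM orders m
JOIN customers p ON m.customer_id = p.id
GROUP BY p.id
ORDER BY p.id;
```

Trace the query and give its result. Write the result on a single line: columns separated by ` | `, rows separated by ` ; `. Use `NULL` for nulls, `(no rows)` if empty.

Join each orders row to its customers via customer_id.
Group joined rows by customers.id; compute COUNT(*) per group.
  1: ids {1, 11, 13, 18, 22} → COUNT(*)=5
  3: ids {32} → COUNT(*)=1
  7: ids {17, 20, 21, 24, 33} → COUNT(*)=5

Geneva | 5 ; Delhi | 1 ; Geneva | 5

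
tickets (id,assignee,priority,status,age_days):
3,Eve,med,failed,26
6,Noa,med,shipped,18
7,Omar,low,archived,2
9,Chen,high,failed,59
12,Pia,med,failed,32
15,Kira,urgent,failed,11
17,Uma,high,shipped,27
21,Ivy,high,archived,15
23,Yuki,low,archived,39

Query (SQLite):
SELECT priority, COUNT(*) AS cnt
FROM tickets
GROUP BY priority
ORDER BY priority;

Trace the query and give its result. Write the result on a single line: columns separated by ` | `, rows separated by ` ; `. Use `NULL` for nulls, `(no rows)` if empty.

high | 3 ; low | 2 ; med | 3 ; urgent | 1

Partition tickets by priority; compute COUNT(*) within each group.
  high: ids {9, 17, 21} → COUNT(*)=3
  low: ids {7, 23} → COUNT(*)=2
  med: ids {3, 6, 12} → COUNT(*)=3
  urgent: ids {15} → COUNT(*)=1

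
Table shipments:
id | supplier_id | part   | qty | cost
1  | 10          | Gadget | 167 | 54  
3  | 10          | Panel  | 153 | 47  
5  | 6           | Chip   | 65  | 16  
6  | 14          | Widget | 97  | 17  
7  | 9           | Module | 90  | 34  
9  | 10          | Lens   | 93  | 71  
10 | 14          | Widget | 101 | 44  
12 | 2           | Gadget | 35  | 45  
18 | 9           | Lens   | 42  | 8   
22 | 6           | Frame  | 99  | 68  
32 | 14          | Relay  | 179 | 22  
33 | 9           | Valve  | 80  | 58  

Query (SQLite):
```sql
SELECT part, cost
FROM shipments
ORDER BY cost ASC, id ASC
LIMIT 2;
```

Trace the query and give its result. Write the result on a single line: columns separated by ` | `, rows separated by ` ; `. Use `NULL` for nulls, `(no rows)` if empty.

Sort by cost asc, tiebreak id asc: (8, id=18), (16, id=5), (17, id=6), (22, id=32), (34, id=7) …. Take first 2.

Lens | 8 ; Chip | 16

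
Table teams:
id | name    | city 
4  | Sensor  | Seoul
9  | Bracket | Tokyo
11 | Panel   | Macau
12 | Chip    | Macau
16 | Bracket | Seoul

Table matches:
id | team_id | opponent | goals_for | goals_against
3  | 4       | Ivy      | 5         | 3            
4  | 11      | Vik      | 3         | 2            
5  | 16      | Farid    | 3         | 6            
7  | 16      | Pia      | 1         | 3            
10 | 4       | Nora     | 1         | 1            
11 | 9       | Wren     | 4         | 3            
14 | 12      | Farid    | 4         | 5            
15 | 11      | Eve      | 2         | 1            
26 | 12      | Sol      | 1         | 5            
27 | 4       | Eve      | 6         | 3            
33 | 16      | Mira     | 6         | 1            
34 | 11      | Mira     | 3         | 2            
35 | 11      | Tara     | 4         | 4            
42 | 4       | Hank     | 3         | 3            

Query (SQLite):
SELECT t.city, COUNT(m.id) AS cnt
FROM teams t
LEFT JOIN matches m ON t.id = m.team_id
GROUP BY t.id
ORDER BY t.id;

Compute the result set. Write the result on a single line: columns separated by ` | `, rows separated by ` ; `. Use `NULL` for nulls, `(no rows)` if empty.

LEFT JOIN keeps every teams row; unmatched ones get NULL for matches columns.
Group by teams.id and compute COUNT(m.id). COUNT(col) of an all-NULL group is 0.
  4: ids {3, 10, 27, 42} → COUNT(m.id)=4
  9: ids {11} → COUNT(m.id)=1
  11: ids {4, 15, 34, 35} → COUNT(m.id)=4
  12: ids {14, 26} → COUNT(m.id)=2
  16: ids {5, 7, 33} → COUNT(m.id)=3

Seoul | 4 ; Tokyo | 1 ; Macau | 4 ; Macau | 2 ; Seoul | 3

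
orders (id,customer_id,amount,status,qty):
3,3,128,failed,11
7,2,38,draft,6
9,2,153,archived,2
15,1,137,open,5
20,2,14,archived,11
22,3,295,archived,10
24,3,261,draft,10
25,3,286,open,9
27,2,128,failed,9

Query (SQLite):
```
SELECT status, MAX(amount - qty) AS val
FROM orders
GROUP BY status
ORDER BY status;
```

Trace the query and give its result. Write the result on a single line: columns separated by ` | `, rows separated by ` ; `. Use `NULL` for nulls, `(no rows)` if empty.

archived | 285 ; draft | 251 ; failed | 119 ; open | 277

For each row compute amount - qty.
Group by status; take MAX of the expression per group.
  archived: ids {9, 20, 22} → MAX(amount - qty)=285
  draft: ids {7, 24} → MAX(amount - qty)=251
  failed: ids {3, 27} → MAX(amount - qty)=119
  open: ids {15, 25} → MAX(amount - qty)=277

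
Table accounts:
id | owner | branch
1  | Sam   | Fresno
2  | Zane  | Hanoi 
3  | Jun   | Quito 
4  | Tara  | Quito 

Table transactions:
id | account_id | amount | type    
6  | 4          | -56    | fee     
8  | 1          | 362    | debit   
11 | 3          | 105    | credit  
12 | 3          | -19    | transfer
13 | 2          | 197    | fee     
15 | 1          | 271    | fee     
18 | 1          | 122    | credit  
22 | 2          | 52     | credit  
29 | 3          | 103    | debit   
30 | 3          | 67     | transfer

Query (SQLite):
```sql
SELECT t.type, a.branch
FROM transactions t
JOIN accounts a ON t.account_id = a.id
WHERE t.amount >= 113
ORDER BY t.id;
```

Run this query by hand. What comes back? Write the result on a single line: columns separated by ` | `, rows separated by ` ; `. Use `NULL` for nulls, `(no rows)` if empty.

Each transactions row matches the accounts row where account_id = accounts.id.
Then keep rows with t.amount >= 113.

debit | Fresno ; fee | Hanoi ; fee | Fresno ; credit | Fresno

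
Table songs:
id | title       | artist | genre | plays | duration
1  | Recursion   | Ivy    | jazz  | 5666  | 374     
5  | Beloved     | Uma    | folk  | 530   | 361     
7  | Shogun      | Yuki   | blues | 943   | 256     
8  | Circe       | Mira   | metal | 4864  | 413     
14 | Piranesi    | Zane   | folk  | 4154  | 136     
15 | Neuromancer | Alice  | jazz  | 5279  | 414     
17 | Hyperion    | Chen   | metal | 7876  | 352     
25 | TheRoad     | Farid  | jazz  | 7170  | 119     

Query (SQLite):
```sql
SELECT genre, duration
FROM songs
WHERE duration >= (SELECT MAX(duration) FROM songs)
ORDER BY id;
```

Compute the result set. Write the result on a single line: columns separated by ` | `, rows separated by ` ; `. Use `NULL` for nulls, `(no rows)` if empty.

Scalar subquery: MAX(duration) over all songs rows = 414.
Keep rows where duration >= that value.

jazz | 414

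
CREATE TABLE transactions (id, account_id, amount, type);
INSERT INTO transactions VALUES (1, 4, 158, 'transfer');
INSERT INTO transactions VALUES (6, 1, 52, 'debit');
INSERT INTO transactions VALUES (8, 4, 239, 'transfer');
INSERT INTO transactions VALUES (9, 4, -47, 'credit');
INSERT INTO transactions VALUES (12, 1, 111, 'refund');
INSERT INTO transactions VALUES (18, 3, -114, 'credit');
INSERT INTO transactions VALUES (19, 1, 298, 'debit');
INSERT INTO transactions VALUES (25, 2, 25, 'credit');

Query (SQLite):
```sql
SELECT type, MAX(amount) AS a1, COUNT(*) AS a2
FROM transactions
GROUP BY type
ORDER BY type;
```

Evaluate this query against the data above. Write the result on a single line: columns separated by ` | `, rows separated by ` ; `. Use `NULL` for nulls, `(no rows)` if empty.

credit | 25 | 3 ; debit | 298 | 2 ; refund | 111 | 1 ; transfer | 239 | 2

Group transactions by type.
Per group compute: MAX(amount), COUNT(*).
  credit: ids {9, 18, 25} → MAX(amount)=25, COUNT(*)=3
  debit: ids {6, 19} → MAX(amount)=298, COUNT(*)=2
  refund: ids {12} → MAX(amount)=111, COUNT(*)=1
  transfer: ids {1, 8} → MAX(amount)=239, COUNT(*)=2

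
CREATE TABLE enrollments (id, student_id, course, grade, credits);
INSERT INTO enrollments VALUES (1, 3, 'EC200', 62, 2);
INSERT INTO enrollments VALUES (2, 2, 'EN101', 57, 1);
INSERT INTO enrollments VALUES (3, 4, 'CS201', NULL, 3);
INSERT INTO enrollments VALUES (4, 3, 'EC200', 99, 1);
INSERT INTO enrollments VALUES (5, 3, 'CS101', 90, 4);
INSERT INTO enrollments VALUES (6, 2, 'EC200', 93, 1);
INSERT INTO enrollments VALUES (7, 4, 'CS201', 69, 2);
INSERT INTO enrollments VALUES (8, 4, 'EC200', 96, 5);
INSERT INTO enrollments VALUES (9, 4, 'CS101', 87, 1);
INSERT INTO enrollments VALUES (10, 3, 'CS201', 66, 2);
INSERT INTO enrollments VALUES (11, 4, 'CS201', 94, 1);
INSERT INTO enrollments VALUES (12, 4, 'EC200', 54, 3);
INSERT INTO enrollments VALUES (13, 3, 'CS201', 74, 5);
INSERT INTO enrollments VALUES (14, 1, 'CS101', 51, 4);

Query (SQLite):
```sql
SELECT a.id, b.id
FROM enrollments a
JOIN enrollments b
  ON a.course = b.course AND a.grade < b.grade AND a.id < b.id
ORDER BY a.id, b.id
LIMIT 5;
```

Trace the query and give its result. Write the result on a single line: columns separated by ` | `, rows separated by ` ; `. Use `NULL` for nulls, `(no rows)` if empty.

Pairs (a,b) with same course, a.grade < b.grade, a.id < b.id.
course groups: CS101:{5,9,14} CS201:{3,7,10,11,13} EC200:{1,4,6,8,12} EN101:{2}
Ordered by (a.id, b.id); first 5.

1 | 4 ; 1 | 6 ; 1 | 8 ; 6 | 8 ; 7 | 11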